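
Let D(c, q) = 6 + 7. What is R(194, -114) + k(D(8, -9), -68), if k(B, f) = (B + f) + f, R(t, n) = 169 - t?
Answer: -148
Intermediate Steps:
D(c, q) = 13
k(B, f) = B + 2*f
R(194, -114) + k(D(8, -9), -68) = (169 - 1*194) + (13 + 2*(-68)) = (169 - 194) + (13 - 136) = -25 - 123 = -148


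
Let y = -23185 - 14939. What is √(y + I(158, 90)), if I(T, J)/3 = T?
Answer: 5*I*√1506 ≈ 194.04*I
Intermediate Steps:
I(T, J) = 3*T
y = -38124
√(y + I(158, 90)) = √(-38124 + 3*158) = √(-38124 + 474) = √(-37650) = 5*I*√1506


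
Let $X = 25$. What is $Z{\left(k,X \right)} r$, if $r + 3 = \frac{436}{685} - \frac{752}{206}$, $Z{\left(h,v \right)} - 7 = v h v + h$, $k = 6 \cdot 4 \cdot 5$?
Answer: $- \frac{31877663259}{70555} \approx -4.5181 \cdot 10^{5}$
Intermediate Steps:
$k = 120$ ($k = 24 \cdot 5 = 120$)
$Z{\left(h,v \right)} = 7 + h + h v^{2}$ ($Z{\left(h,v \right)} = 7 + \left(v h v + h\right) = 7 + \left(h v v + h\right) = 7 + \left(h v^{2} + h\right) = 7 + \left(h + h v^{2}\right) = 7 + h + h v^{2}$)
$r = - \frac{424317}{70555}$ ($r = -3 + \left(\frac{436}{685} - \frac{752}{206}\right) = -3 + \left(436 \cdot \frac{1}{685} - \frac{376}{103}\right) = -3 + \left(\frac{436}{685} - \frac{376}{103}\right) = -3 - \frac{212652}{70555} = - \frac{424317}{70555} \approx -6.014$)
$Z{\left(k,X \right)} r = \left(7 + 120 + 120 \cdot 25^{2}\right) \left(- \frac{424317}{70555}\right) = \left(7 + 120 + 120 \cdot 625\right) \left(- \frac{424317}{70555}\right) = \left(7 + 120 + 75000\right) \left(- \frac{424317}{70555}\right) = 75127 \left(- \frac{424317}{70555}\right) = - \frac{31877663259}{70555}$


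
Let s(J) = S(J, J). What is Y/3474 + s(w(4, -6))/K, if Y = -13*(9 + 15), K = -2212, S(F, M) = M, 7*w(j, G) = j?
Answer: -201871/2241309 ≈ -0.090068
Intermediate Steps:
w(j, G) = j/7
s(J) = J
Y = -312 (Y = -13*24 = -312)
Y/3474 + s(w(4, -6))/K = -312/3474 + ((1/7)*4)/(-2212) = -312*1/3474 + (4/7)*(-1/2212) = -52/579 - 1/3871 = -201871/2241309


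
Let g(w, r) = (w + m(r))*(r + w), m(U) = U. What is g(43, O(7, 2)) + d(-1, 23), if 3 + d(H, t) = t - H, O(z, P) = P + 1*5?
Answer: 2521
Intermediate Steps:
O(z, P) = 5 + P (O(z, P) = P + 5 = 5 + P)
g(w, r) = (r + w)**2 (g(w, r) = (w + r)*(r + w) = (r + w)*(r + w) = (r + w)**2)
d(H, t) = -3 + t - H (d(H, t) = -3 + (t - H) = -3 + t - H)
g(43, O(7, 2)) + d(-1, 23) = ((5 + 2)**2 + 43**2 + 2*(5 + 2)*43) + (-3 + 23 - 1*(-1)) = (7**2 + 1849 + 2*7*43) + (-3 + 23 + 1) = (49 + 1849 + 602) + 21 = 2500 + 21 = 2521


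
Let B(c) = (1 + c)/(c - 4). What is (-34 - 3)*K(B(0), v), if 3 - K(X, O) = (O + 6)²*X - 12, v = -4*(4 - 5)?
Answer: -1480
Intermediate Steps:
B(c) = (1 + c)/(-4 + c)
v = 4 (v = -4*(-1) = 4)
K(X, O) = 15 - X*(6 + O)² (K(X, O) = 3 - ((O + 6)²*X - 12) = 3 - ((6 + O)²*X - 12) = 3 - (X*(6 + O)² - 12) = 3 - (-12 + X*(6 + O)²) = 3 + (12 - X*(6 + O)²) = 15 - X*(6 + O)²)
(-34 - 3)*K(B(0), v) = (-34 - 3)*(15 - (1 + 0)/(-4 + 0)*(6 + 4)²) = -37*(15 - 1*1/(-4)*10²) = -37*(15 - 1*(-¼*1)*100) = -37*(15 - 1*(-¼)*100) = -37*(15 + 25) = -37*40 = -1480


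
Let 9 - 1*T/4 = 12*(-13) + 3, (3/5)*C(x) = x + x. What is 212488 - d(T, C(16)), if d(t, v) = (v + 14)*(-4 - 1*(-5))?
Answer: 637262/3 ≈ 2.1242e+5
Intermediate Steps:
C(x) = 10*x/3 (C(x) = 5*(x + x)/3 = 5*(2*x)/3 = 10*x/3)
T = 648 (T = 36 - 4*(12*(-13) + 3) = 36 - 4*(-156 + 3) = 36 - 4*(-153) = 36 + 612 = 648)
d(t, v) = 14 + v (d(t, v) = (14 + v)*(-4 + 5) = (14 + v)*1 = 14 + v)
212488 - d(T, C(16)) = 212488 - (14 + (10/3)*16) = 212488 - (14 + 160/3) = 212488 - 1*202/3 = 212488 - 202/3 = 637262/3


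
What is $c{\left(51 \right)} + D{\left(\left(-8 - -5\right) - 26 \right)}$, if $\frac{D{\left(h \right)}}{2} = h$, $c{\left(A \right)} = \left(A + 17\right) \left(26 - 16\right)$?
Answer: $622$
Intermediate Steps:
$c{\left(A \right)} = 170 + 10 A$ ($c{\left(A \right)} = \left(17 + A\right) 10 = 170 + 10 A$)
$D{\left(h \right)} = 2 h$
$c{\left(51 \right)} + D{\left(\left(-8 - -5\right) - 26 \right)} = \left(170 + 10 \cdot 51\right) + 2 \left(\left(-8 - -5\right) - 26\right) = \left(170 + 510\right) + 2 \left(\left(-8 + 5\right) - 26\right) = 680 + 2 \left(-3 - 26\right) = 680 + 2 \left(-29\right) = 680 - 58 = 622$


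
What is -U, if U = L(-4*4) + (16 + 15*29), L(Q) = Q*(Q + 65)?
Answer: 333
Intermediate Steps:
L(Q) = Q*(65 + Q)
U = -333 (U = (-4*4)*(65 - 4*4) + (16 + 15*29) = -16*(65 - 16) + (16 + 435) = -16*49 + 451 = -784 + 451 = -333)
-U = -1*(-333) = 333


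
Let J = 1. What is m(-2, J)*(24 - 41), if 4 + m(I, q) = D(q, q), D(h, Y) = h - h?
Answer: 68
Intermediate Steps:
D(h, Y) = 0
m(I, q) = -4 (m(I, q) = -4 + 0 = -4)
m(-2, J)*(24 - 41) = -4*(24 - 41) = -4*(-17) = 68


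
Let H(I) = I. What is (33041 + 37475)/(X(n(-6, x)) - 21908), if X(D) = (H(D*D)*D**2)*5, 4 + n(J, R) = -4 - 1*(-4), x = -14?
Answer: -17629/5157 ≈ -3.4185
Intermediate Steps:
n(J, R) = -4 (n(J, R) = -4 + (-4 - 1*(-4)) = -4 + (-4 + 4) = -4 + 0 = -4)
X(D) = 5*D**4 (X(D) = ((D*D)*D**2)*5 = (D**2*D**2)*5 = D**4*5 = 5*D**4)
(33041 + 37475)/(X(n(-6, x)) - 21908) = (33041 + 37475)/(5*(-4)**4 - 21908) = 70516/(5*256 - 21908) = 70516/(1280 - 21908) = 70516/(-20628) = 70516*(-1/20628) = -17629/5157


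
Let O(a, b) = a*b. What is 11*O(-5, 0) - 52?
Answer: -52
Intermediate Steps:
11*O(-5, 0) - 52 = 11*(-5*0) - 52 = 11*0 - 52 = 0 - 52 = -52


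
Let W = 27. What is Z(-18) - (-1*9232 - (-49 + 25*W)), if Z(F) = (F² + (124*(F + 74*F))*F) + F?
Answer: 3023364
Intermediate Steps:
Z(F) = F + 9301*F² (Z(F) = (F² + (124*(75*F))*F) + F = (F² + (9300*F)*F) + F = (F² + 9300*F²) + F = 9301*F² + F = F + 9301*F²)
Z(-18) - (-1*9232 - (-49 + 25*W)) = -18*(1 + 9301*(-18)) - (-1*9232 - (-49 + 25*27)) = -18*(1 - 167418) - (-9232 - (-49 + 675)) = -18*(-167417) - (-9232 - 1*626) = 3013506 - (-9232 - 626) = 3013506 - 1*(-9858) = 3013506 + 9858 = 3023364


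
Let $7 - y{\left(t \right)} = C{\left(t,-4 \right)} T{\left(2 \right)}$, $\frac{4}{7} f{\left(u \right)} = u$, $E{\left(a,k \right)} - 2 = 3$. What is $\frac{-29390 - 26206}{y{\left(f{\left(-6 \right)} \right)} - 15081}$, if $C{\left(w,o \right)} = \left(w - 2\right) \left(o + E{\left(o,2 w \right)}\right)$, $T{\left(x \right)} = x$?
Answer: $\frac{55596}{15049} \approx 3.6943$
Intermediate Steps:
$E{\left(a,k \right)} = 5$ ($E{\left(a,k \right)} = 2 + 3 = 5$)
$f{\left(u \right)} = \frac{7 u}{4}$
$C{\left(w,o \right)} = \left(-2 + w\right) \left(5 + o\right)$ ($C{\left(w,o \right)} = \left(w - 2\right) \left(o + 5\right) = \left(-2 + w\right) \left(5 + o\right)$)
$y{\left(t \right)} = 11 - 2 t$ ($y{\left(t \right)} = 7 - \left(-10 - -8 + 5 t - 4 t\right) 2 = 7 - \left(-10 + 8 + 5 t - 4 t\right) 2 = 7 - \left(-2 + t\right) 2 = 7 - \left(-4 + 2 t\right) = 11 - 2 t$)
$\frac{-29390 - 26206}{y{\left(f{\left(-6 \right)} \right)} - 15081} = \frac{-29390 - 26206}{\left(11 - 2 \cdot \frac{7}{4} \left(-6\right)\right) - 15081} = - \frac{55596}{\left(11 - -21\right) - 15081} = - \frac{55596}{\left(11 + 21\right) - 15081} = - \frac{55596}{32 - 15081} = - \frac{55596}{-15049} = \left(-55596\right) \left(- \frac{1}{15049}\right) = \frac{55596}{15049}$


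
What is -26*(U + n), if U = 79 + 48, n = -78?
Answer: -1274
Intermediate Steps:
U = 127
-26*(U + n) = -26*(127 - 78) = -26*49 = -1274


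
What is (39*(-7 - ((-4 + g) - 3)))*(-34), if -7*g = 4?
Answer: -5304/7 ≈ -757.71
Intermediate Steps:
g = -4/7 (g = -⅐*4 = -4/7 ≈ -0.57143)
(39*(-7 - ((-4 + g) - 3)))*(-34) = (39*(-7 - ((-4 - 4/7) - 3)))*(-34) = (39*(-7 - (-32/7 - 3)))*(-34) = (39*(-7 - 1*(-53/7)))*(-34) = (39*(-7 + 53/7))*(-34) = (39*(4/7))*(-34) = (156/7)*(-34) = -5304/7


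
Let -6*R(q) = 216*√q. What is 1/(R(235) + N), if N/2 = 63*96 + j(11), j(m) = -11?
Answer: 6037/72738458 + 9*√235/36369229 ≈ 8.6789e-5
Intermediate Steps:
R(q) = -36*√q
N = 12074 (N = 2*(63*96 - 11) = 2*(6048 - 11) = 2*6037 = 12074)
1/(R(235) + N) = 1/(-36*√235 + 12074) = 1/(12074 - 36*√235)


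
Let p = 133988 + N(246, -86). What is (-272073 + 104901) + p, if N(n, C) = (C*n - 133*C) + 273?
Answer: -42629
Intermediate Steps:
N(n, C) = 273 - 133*C + C*n (N(n, C) = (-133*C + C*n) + 273 = 273 - 133*C + C*n)
p = 124543 (p = 133988 + (273 - 133*(-86) - 86*246) = 133988 + (273 + 11438 - 21156) = 133988 - 9445 = 124543)
(-272073 + 104901) + p = (-272073 + 104901) + 124543 = -167172 + 124543 = -42629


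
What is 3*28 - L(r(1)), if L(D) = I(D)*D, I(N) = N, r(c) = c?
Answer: 83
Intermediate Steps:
L(D) = D² (L(D) = D*D = D²)
3*28 - L(r(1)) = 3*28 - 1*1² = 84 - 1*1 = 84 - 1 = 83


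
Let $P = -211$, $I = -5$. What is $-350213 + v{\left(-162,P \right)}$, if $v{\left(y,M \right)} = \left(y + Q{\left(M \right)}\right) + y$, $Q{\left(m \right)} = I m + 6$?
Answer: $-349476$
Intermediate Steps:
$Q{\left(m \right)} = 6 - 5 m$ ($Q{\left(m \right)} = - 5 m + 6 = 6 - 5 m$)
$v{\left(y,M \right)} = 6 - 5 M + 2 y$ ($v{\left(y,M \right)} = \left(y - \left(-6 + 5 M\right)\right) + y = \left(6 + y - 5 M\right) + y = 6 - 5 M + 2 y$)
$-350213 + v{\left(-162,P \right)} = -350213 + \left(6 - -1055 + 2 \left(-162\right)\right) = -350213 + \left(6 + 1055 - 324\right) = -350213 + 737 = -349476$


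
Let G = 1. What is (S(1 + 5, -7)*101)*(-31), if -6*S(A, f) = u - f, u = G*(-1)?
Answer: 3131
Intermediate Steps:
u = -1 (u = 1*(-1) = -1)
S(A, f) = 1/6 + f/6 (S(A, f) = -(-1 - f)/6 = 1/6 + f/6)
(S(1 + 5, -7)*101)*(-31) = ((1/6 + (1/6)*(-7))*101)*(-31) = ((1/6 - 7/6)*101)*(-31) = -1*101*(-31) = -101*(-31) = 3131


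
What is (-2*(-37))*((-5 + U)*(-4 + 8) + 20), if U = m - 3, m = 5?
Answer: 592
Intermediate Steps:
U = 2 (U = 5 - 3 = 2)
(-2*(-37))*((-5 + U)*(-4 + 8) + 20) = (-2*(-37))*((-5 + 2)*(-4 + 8) + 20) = 74*(-3*4 + 20) = 74*(-12 + 20) = 74*8 = 592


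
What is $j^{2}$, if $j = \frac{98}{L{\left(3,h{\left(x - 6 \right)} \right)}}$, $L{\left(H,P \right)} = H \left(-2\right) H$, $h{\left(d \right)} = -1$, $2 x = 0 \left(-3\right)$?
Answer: $\frac{2401}{81} \approx 29.642$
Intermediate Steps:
$x = 0$ ($x = \frac{0 \left(-3\right)}{2} = \frac{1}{2} \cdot 0 = 0$)
$L{\left(H,P \right)} = - 2 H^{2}$ ($L{\left(H,P \right)} = - 2 H H = - 2 H^{2}$)
$j = - \frac{49}{9}$ ($j = \frac{98}{\left(-2\right) 3^{2}} = \frac{98}{\left(-2\right) 9} = \frac{98}{-18} = 98 \left(- \frac{1}{18}\right) = - \frac{49}{9} \approx -5.4444$)
$j^{2} = \left(- \frac{49}{9}\right)^{2} = \frac{2401}{81}$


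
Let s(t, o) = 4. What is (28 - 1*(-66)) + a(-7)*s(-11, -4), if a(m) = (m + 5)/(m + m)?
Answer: 662/7 ≈ 94.571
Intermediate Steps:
a(m) = (5 + m)/(2*m) (a(m) = (5 + m)/((2*m)) = (5 + m)*(1/(2*m)) = (5 + m)/(2*m))
(28 - 1*(-66)) + a(-7)*s(-11, -4) = (28 - 1*(-66)) + ((1/2)*(5 - 7)/(-7))*4 = (28 + 66) + ((1/2)*(-1/7)*(-2))*4 = 94 + (1/7)*4 = 94 + 4/7 = 662/7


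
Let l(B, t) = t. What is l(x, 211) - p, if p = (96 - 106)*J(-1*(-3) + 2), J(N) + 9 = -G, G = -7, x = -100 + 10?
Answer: 191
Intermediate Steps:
x = -90
J(N) = -2 (J(N) = -9 - 1*(-7) = -9 + 7 = -2)
p = 20 (p = (96 - 106)*(-2) = -10*(-2) = 20)
l(x, 211) - p = 211 - 1*20 = 211 - 20 = 191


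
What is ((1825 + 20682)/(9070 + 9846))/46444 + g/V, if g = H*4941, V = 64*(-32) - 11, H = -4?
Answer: 17363406231769/1808902955536 ≈ 9.5989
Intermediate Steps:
V = -2059 (V = -2048 - 11 = -2059)
g = -19764 (g = -4*4941 = -19764)
((1825 + 20682)/(9070 + 9846))/46444 + g/V = ((1825 + 20682)/(9070 + 9846))/46444 - 19764/(-2059) = (22507/18916)*(1/46444) - 19764*(-1/2059) = (22507*(1/18916))*(1/46444) + 19764/2059 = (22507/18916)*(1/46444) + 19764/2059 = 22507/878534704 + 19764/2059 = 17363406231769/1808902955536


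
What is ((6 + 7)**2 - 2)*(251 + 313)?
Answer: 94188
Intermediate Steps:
((6 + 7)**2 - 2)*(251 + 313) = (13**2 - 2)*564 = (169 - 2)*564 = 167*564 = 94188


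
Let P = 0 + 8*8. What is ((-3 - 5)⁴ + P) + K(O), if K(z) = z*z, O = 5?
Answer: 4185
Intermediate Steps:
P = 64 (P = 0 + 64 = 64)
K(z) = z²
((-3 - 5)⁴ + P) + K(O) = ((-3 - 5)⁴ + 64) + 5² = ((-8)⁴ + 64) + 25 = (4096 + 64) + 25 = 4160 + 25 = 4185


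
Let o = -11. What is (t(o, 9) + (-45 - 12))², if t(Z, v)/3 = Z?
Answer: 8100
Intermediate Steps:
t(Z, v) = 3*Z
(t(o, 9) + (-45 - 12))² = (3*(-11) + (-45 - 12))² = (-33 - 57)² = (-90)² = 8100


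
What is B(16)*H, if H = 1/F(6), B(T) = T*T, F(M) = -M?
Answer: -128/3 ≈ -42.667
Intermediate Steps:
B(T) = T²
H = -⅙ (H = 1/(-1*6) = 1/(-6) = -⅙ ≈ -0.16667)
B(16)*H = 16²*(-⅙) = 256*(-⅙) = -128/3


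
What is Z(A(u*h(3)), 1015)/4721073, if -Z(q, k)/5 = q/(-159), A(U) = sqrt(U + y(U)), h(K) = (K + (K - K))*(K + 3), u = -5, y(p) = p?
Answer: 10*I*sqrt(5)/250216869 ≈ 8.9365e-8*I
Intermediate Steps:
h(K) = K*(3 + K) (h(K) = (K + 0)*(3 + K) = K*(3 + K))
A(U) = sqrt(2)*sqrt(U) (A(U) = sqrt(U + U) = sqrt(2*U) = sqrt(2)*sqrt(U))
Z(q, k) = 5*q/159 (Z(q, k) = -5*q/(-159) = -5*q*(-1)/159 = -(-5)*q/159 = 5*q/159)
Z(A(u*h(3)), 1015)/4721073 = (5*(sqrt(2)*sqrt(-15*(3 + 3)))/159)/4721073 = (5*(sqrt(2)*sqrt(-15*6))/159)*(1/4721073) = (5*(sqrt(2)*sqrt(-5*18))/159)*(1/4721073) = (5*(sqrt(2)*sqrt(-90))/159)*(1/4721073) = (5*(sqrt(2)*(3*I*sqrt(10)))/159)*(1/4721073) = (5*(6*I*sqrt(5))/159)*(1/4721073) = (10*I*sqrt(5)/53)*(1/4721073) = 10*I*sqrt(5)/250216869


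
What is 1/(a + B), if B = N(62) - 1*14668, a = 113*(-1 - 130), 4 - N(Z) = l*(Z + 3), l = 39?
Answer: -1/32002 ≈ -3.1248e-5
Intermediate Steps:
N(Z) = -113 - 39*Z (N(Z) = 4 - 39*(Z + 3) = 4 - 39*(3 + Z) = 4 - (117 + 39*Z) = 4 + (-117 - 39*Z) = -113 - 39*Z)
a = -14803 (a = 113*(-131) = -14803)
B = -17199 (B = (-113 - 39*62) - 1*14668 = (-113 - 2418) - 14668 = -2531 - 14668 = -17199)
1/(a + B) = 1/(-14803 - 17199) = 1/(-32002) = -1/32002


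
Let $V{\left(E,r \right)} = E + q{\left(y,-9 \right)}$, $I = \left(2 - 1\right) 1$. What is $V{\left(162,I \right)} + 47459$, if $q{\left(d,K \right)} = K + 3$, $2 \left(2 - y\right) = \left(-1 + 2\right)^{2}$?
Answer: $47615$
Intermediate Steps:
$y = \frac{3}{2}$ ($y = 2 - \frac{\left(-1 + 2\right)^{2}}{2} = 2 - \frac{1^{2}}{2} = 2 - \frac{1}{2} = \frac{3}{2} \approx 1.5$)
$q{\left(d,K \right)} = 3 + K$
$I = 1$ ($I = 1 \cdot 1 = 1$)
$V{\left(E,r \right)} = -6 + E$ ($V{\left(E,r \right)} = E + \left(3 - 9\right) = E - 6 = -6 + E$)
$V{\left(162,I \right)} + 47459 = \left(-6 + 162\right) + 47459 = 156 + 47459 = 47615$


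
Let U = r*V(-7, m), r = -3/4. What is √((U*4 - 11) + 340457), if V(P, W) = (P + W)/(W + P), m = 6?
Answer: 27*√467 ≈ 583.47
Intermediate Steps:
V(P, W) = 1 (V(P, W) = (P + W)/(P + W) = 1)
r = -¾ (r = -3*¼ = -¾ ≈ -0.75000)
U = -¾ (U = -¾*1 = -¾ ≈ -0.75000)
√((U*4 - 11) + 340457) = √((-¾*4 - 11) + 340457) = √((-3 - 11) + 340457) = √(-14 + 340457) = √340443 = 27*√467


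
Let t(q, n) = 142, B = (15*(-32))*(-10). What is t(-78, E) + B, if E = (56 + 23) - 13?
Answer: 4942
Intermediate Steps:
B = 4800 (B = -480*(-10) = 4800)
E = 66 (E = 79 - 13 = 66)
t(-78, E) + B = 142 + 4800 = 4942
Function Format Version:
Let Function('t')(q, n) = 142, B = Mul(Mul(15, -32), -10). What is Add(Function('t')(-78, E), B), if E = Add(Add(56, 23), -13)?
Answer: 4942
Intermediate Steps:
B = 4800 (B = Mul(-480, -10) = 4800)
E = 66 (E = Add(79, -13) = 66)
Add(Function('t')(-78, E), B) = Add(142, 4800) = 4942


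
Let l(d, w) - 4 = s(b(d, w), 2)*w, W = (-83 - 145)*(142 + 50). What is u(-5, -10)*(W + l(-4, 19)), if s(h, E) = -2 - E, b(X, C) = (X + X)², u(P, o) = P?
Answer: 219240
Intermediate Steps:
b(X, C) = 4*X² (b(X, C) = (2*X)² = 4*X²)
W = -43776 (W = -228*192 = -43776)
l(d, w) = 4 - 4*w (l(d, w) = 4 + (-2 - 1*2)*w = 4 + (-2 - 2)*w = 4 - 4*w)
u(-5, -10)*(W + l(-4, 19)) = -5*(-43776 + (4 - 4*19)) = -5*(-43776 + (4 - 76)) = -5*(-43776 - 72) = -5*(-43848) = 219240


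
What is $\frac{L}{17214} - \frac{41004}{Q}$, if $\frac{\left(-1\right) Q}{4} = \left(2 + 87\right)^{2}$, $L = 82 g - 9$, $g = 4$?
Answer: $\frac{178987513}{136352094} \approx 1.3127$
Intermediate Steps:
$L = 319$ ($L = 82 \cdot 4 - 9 = 328 - 9 = 319$)
$Q = -31684$ ($Q = - 4 \left(2 + 87\right)^{2} = - 4 \cdot 89^{2} = \left(-4\right) 7921 = -31684$)
$\frac{L}{17214} - \frac{41004}{Q} = \frac{319}{17214} - \frac{41004}{-31684} = 319 \cdot \frac{1}{17214} - - \frac{10251}{7921} = \frac{319}{17214} + \frac{10251}{7921} = \frac{178987513}{136352094}$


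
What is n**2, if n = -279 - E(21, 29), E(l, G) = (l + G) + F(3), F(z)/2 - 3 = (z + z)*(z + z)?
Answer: 165649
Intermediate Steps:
F(z) = 6 + 8*z**2 (F(z) = 6 + 2*((z + z)*(z + z)) = 6 + 2*((2*z)*(2*z)) = 6 + 2*(4*z**2) = 6 + 8*z**2)
E(l, G) = 78 + G + l (E(l, G) = (l + G) + (6 + 8*3**2) = (G + l) + (6 + 8*9) = (G + l) + (6 + 72) = (G + l) + 78 = 78 + G + l)
n = -407 (n = -279 - (78 + 29 + 21) = -279 - 1*128 = -279 - 128 = -407)
n**2 = (-407)**2 = 165649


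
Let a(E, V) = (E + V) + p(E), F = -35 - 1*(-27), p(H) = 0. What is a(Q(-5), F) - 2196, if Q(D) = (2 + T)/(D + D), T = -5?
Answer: -22037/10 ≈ -2203.7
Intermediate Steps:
Q(D) = -3/(2*D) (Q(D) = (2 - 5)/(D + D) = -3*1/(2*D) = -3/(2*D))
F = -8 (F = -35 + 27 = -8)
a(E, V) = E + V (a(E, V) = (E + V) + 0 = E + V)
a(Q(-5), F) - 2196 = (-3/2/(-5) - 8) - 2196 = (-3/2*(-1/5) - 8) - 2196 = (3/10 - 8) - 2196 = -77/10 - 2196 = -22037/10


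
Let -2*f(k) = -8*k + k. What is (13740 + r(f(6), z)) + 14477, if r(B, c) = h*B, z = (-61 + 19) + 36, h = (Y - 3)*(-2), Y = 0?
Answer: 28343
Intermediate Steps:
f(k) = 7*k/2 (f(k) = -(-8*k + k)/2 = -(-7)*k/2 = 7*k/2)
h = 6 (h = (0 - 3)*(-2) = -3*(-2) = 6)
z = -6 (z = -42 + 36 = -6)
r(B, c) = 6*B
(13740 + r(f(6), z)) + 14477 = (13740 + 6*((7/2)*6)) + 14477 = (13740 + 6*21) + 14477 = (13740 + 126) + 14477 = 13866 + 14477 = 28343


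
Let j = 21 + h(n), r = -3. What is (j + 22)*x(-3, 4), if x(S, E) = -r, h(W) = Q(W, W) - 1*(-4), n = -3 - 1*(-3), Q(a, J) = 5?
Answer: 156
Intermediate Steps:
n = 0 (n = -3 + 3 = 0)
h(W) = 9 (h(W) = 5 - 1*(-4) = 5 + 4 = 9)
x(S, E) = 3 (x(S, E) = -1*(-3) = 3)
j = 30 (j = 21 + 9 = 30)
(j + 22)*x(-3, 4) = (30 + 22)*3 = 52*3 = 156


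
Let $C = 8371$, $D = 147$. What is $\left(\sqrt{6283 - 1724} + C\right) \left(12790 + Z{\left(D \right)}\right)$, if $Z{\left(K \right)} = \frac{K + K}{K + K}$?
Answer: $107073461 + 12791 \sqrt{4559} \approx 1.0794 \cdot 10^{8}$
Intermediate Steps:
$Z{\left(K \right)} = 1$ ($Z{\left(K \right)} = \frac{2 K}{2 K} = 2 K \frac{1}{2 K} = 1$)
$\left(\sqrt{6283 - 1724} + C\right) \left(12790 + Z{\left(D \right)}\right) = \left(\sqrt{6283 - 1724} + 8371\right) \left(12790 + 1\right) = \left(\sqrt{4559} + 8371\right) 12791 = \left(8371 + \sqrt{4559}\right) 12791 = 107073461 + 12791 \sqrt{4559}$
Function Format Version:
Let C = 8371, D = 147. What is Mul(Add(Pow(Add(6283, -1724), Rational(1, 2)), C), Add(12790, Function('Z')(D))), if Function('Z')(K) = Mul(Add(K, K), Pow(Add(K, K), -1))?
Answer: Add(107073461, Mul(12791, Pow(4559, Rational(1, 2)))) ≈ 1.0794e+8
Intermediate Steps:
Function('Z')(K) = 1 (Function('Z')(K) = Mul(Mul(2, K), Pow(Mul(2, K), -1)) = Mul(Mul(2, K), Mul(Rational(1, 2), Pow(K, -1))) = 1)
Mul(Add(Pow(Add(6283, -1724), Rational(1, 2)), C), Add(12790, Function('Z')(D))) = Mul(Add(Pow(Add(6283, -1724), Rational(1, 2)), 8371), Add(12790, 1)) = Mul(Add(Pow(4559, Rational(1, 2)), 8371), 12791) = Mul(Add(8371, Pow(4559, Rational(1, 2))), 12791) = Add(107073461, Mul(12791, Pow(4559, Rational(1, 2))))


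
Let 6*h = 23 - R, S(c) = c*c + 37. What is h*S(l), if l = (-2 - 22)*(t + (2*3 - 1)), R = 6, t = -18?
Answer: 1655477/6 ≈ 2.7591e+5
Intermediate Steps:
l = 312 (l = (-2 - 22)*(-18 + (2*3 - 1)) = -24*(-18 + (6 - 1)) = -24*(-18 + 5) = -24*(-13) = 312)
S(c) = 37 + c² (S(c) = c² + 37 = 37 + c²)
h = 17/6 (h = (23 - 1*6)/6 = (23 - 6)/6 = (⅙)*17 = 17/6 ≈ 2.8333)
h*S(l) = 17*(37 + 312²)/6 = 17*(37 + 97344)/6 = (17/6)*97381 = 1655477/6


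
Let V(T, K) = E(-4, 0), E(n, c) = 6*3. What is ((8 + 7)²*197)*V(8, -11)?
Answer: 797850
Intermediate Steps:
E(n, c) = 18
V(T, K) = 18
((8 + 7)²*197)*V(8, -11) = ((8 + 7)²*197)*18 = (15²*197)*18 = (225*197)*18 = 44325*18 = 797850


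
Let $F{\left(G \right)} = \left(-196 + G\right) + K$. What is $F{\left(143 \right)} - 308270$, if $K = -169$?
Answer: $-308492$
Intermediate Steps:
$F{\left(G \right)} = -365 + G$ ($F{\left(G \right)} = \left(-196 + G\right) - 169 = -365 + G$)
$F{\left(143 \right)} - 308270 = \left(-365 + 143\right) - 308270 = -222 - 308270 = -308492$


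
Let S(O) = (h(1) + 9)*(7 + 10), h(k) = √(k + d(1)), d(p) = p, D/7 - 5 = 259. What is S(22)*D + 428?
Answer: 283172 + 31416*√2 ≈ 3.2760e+5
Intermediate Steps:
D = 1848 (D = 35 + 7*259 = 35 + 1813 = 1848)
h(k) = √(1 + k) (h(k) = √(k + 1) = √(1 + k))
S(O) = 153 + 17*√2 (S(O) = (√(1 + 1) + 9)*(7 + 10) = (√2 + 9)*17 = (9 + √2)*17 = 153 + 17*√2)
S(22)*D + 428 = (153 + 17*√2)*1848 + 428 = (282744 + 31416*√2) + 428 = 283172 + 31416*√2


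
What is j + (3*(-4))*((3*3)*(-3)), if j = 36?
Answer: 360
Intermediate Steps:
j + (3*(-4))*((3*3)*(-3)) = 36 + (3*(-4))*((3*3)*(-3)) = 36 - 108*(-3) = 36 - 12*(-27) = 36 + 324 = 360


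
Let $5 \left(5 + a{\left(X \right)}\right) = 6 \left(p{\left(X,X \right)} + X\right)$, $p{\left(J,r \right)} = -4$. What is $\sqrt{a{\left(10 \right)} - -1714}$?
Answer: $\frac{\sqrt{42905}}{5} \approx 41.427$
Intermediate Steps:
$a{\left(X \right)} = - \frac{49}{5} + \frac{6 X}{5}$ ($a{\left(X \right)} = -5 + \frac{6 \left(-4 + X\right)}{5} = -5 + \frac{-24 + 6 X}{5} = -5 + \left(- \frac{24}{5} + \frac{6 X}{5}\right) = - \frac{49}{5} + \frac{6 X}{5}$)
$\sqrt{a{\left(10 \right)} - -1714} = \sqrt{\left(- \frac{49}{5} + \frac{6}{5} \cdot 10\right) - -1714} = \sqrt{\left(- \frac{49}{5} + 12\right) + 1714} = \sqrt{\frac{11}{5} + 1714} = \sqrt{\frac{8581}{5}} = \frac{\sqrt{42905}}{5}$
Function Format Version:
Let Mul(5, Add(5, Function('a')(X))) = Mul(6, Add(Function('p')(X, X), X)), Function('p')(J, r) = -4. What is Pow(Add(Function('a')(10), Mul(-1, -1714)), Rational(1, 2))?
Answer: Mul(Rational(1, 5), Pow(42905, Rational(1, 2))) ≈ 41.427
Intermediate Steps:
Function('a')(X) = Add(Rational(-49, 5), Mul(Rational(6, 5), X)) (Function('a')(X) = Add(-5, Mul(Rational(1, 5), Mul(6, Add(-4, X)))) = Add(-5, Mul(Rational(1, 5), Add(-24, Mul(6, X)))) = Add(-5, Add(Rational(-24, 5), Mul(Rational(6, 5), X))) = Add(Rational(-49, 5), Mul(Rational(6, 5), X)))
Pow(Add(Function('a')(10), Mul(-1, -1714)), Rational(1, 2)) = Pow(Add(Add(Rational(-49, 5), Mul(Rational(6, 5), 10)), Mul(-1, -1714)), Rational(1, 2)) = Pow(Add(Add(Rational(-49, 5), 12), 1714), Rational(1, 2)) = Pow(Add(Rational(11, 5), 1714), Rational(1, 2)) = Pow(Rational(8581, 5), Rational(1, 2)) = Mul(Rational(1, 5), Pow(42905, Rational(1, 2)))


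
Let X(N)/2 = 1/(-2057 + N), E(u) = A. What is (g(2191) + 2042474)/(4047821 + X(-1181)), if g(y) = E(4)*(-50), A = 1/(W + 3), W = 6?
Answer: 14880403852/29490399891 ≈ 0.50458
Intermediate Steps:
A = ⅑ (A = 1/(6 + 3) = 1/9 = ⅑ ≈ 0.11111)
E(u) = ⅑
g(y) = -50/9 (g(y) = (⅑)*(-50) = -50/9)
X(N) = 2/(-2057 + N)
(g(2191) + 2042474)/(4047821 + X(-1181)) = (-50/9 + 2042474)/(4047821 + 2/(-2057 - 1181)) = 18382216/(9*(4047821 + 2/(-3238))) = 18382216/(9*(4047821 + 2*(-1/3238))) = 18382216/(9*(4047821 - 1/1619)) = 18382216/(9*(6553422198/1619)) = (18382216/9)*(1619/6553422198) = 14880403852/29490399891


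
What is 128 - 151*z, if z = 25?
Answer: -3647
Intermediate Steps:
128 - 151*z = 128 - 151*25 = 128 - 3775 = -3647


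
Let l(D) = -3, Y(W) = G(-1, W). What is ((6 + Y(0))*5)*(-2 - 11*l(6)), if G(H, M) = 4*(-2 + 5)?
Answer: 2790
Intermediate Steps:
G(H, M) = 12 (G(H, M) = 4*3 = 12)
Y(W) = 12
((6 + Y(0))*5)*(-2 - 11*l(6)) = ((6 + 12)*5)*(-2 - 11*(-3)) = (18*5)*(-2 + 33) = 90*31 = 2790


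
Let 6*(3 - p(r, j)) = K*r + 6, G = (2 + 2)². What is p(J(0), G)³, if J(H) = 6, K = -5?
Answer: 343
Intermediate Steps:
G = 16 (G = 4² = 16)
p(r, j) = 2 + 5*r/6 (p(r, j) = 3 - (-5*r + 6)/6 = 3 - (6 - 5*r)/6 = 3 + (-1 + 5*r/6) = 2 + 5*r/6)
p(J(0), G)³ = (2 + (⅚)*6)³ = (2 + 5)³ = 7³ = 343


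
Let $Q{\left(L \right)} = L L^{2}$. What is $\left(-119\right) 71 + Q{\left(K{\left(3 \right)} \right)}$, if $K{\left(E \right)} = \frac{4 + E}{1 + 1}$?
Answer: $- \frac{67249}{8} \approx -8406.1$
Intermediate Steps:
$K{\left(E \right)} = 2 + \frac{E}{2}$ ($K{\left(E \right)} = \frac{4 + E}{2} = \left(4 + E\right) \frac{1}{2} = 2 + \frac{E}{2}$)
$Q{\left(L \right)} = L^{3}$
$\left(-119\right) 71 + Q{\left(K{\left(3 \right)} \right)} = \left(-119\right) 71 + \left(2 + \frac{1}{2} \cdot 3\right)^{3} = -8449 + \left(2 + \frac{3}{2}\right)^{3} = -8449 + \left(\frac{7}{2}\right)^{3} = -8449 + \frac{343}{8} = - \frac{67249}{8}$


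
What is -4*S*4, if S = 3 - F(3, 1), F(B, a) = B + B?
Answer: 48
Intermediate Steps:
F(B, a) = 2*B
S = -3 (S = 3 - 2*3 = 3 - 1*6 = 3 - 6 = -3)
-4*S*4 = -4*(-3)*4 = 12*4 = 48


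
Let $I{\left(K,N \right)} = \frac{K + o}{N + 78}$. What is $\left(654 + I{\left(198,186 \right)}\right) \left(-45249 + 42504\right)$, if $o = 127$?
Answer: $- \frac{158277615}{88} \approx -1.7986 \cdot 10^{6}$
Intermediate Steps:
$I{\left(K,N \right)} = \frac{127 + K}{78 + N}$ ($I{\left(K,N \right)} = \frac{K + 127}{N + 78} = \frac{127 + K}{78 + N}$)
$\left(654 + I{\left(198,186 \right)}\right) \left(-45249 + 42504\right) = \left(654 + \frac{127 + 198}{78 + 186}\right) \left(-45249 + 42504\right) = \left(654 + \frac{1}{264} \cdot 325\right) \left(-2745\right) = \left(654 + \frac{325}{264}\right) \left(-2745\right) = \frac{172981}{264} \left(-2745\right) = - \frac{158277615}{88}$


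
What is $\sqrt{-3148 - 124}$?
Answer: $2 i \sqrt{818} \approx 57.201 i$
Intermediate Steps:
$\sqrt{-3148 - 124} = \sqrt{-3272} = 2 i \sqrt{818}$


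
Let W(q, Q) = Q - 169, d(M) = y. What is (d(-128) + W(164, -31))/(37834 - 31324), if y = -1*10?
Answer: -1/31 ≈ -0.032258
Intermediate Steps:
y = -10
d(M) = -10
W(q, Q) = -169 + Q
(d(-128) + W(164, -31))/(37834 - 31324) = (-10 + (-169 - 31))/(37834 - 31324) = (-10 - 200)/6510 = -210*1/6510 = -1/31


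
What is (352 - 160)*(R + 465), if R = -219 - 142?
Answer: 19968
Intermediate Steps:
R = -361
(352 - 160)*(R + 465) = (352 - 160)*(-361 + 465) = 192*104 = 19968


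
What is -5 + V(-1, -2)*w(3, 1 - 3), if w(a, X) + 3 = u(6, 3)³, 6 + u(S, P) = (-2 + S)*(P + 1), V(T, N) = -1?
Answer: -1002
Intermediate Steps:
u(S, P) = -6 + (1 + P)*(-2 + S) (u(S, P) = -6 + (-2 + S)*(P + 1) = -6 + (-2 + S)*(1 + P) = -6 + (1 + P)*(-2 + S))
w(a, X) = 997 (w(a, X) = -3 + (-8 + 6 - 2*3 + 3*6)³ = -3 + (-8 + 6 - 6 + 18)³ = -3 + 10³ = -3 + 1000 = 997)
-5 + V(-1, -2)*w(3, 1 - 3) = -5 - 1*997 = -5 - 997 = -1002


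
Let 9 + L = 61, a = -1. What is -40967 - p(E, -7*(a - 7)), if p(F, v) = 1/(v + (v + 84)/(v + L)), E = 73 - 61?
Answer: -63375976/1547 ≈ -40967.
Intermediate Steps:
L = 52 (L = -9 + 61 = 52)
E = 12
p(F, v) = 1/(v + (84 + v)/(52 + v)) (p(F, v) = 1/(v + (v + 84)/(v + 52)) = 1/(v + (84 + v)/(52 + v)))
-40967 - p(E, -7*(a - 7)) = -40967 - (52 - 7*(-1 - 7))/(84 + (-7*(-1 - 7))**2 + 53*(-7*(-1 - 7))) = -40967 - (52 - 7*(-8))/(84 + (-7*(-8))**2 + 53*(-7*(-8))) = -40967 - (52 + 56)/(84 + 56**2 + 53*56) = -40967 - 108/(84 + 3136 + 2968) = -40967 - 108/6188 = -40967 - 1*27/1547 = -40967 - 27/1547 = -63375976/1547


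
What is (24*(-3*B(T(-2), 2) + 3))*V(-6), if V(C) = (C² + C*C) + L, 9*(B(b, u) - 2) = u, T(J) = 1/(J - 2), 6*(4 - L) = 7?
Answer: -19756/3 ≈ -6585.3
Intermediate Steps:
L = 17/6 (L = 4 - ⅙*7 = 4 - 7/6 = 17/6 ≈ 2.8333)
T(J) = 1/(-2 + J)
B(b, u) = 2 + u/9
V(C) = 17/6 + 2*C² (V(C) = (C² + C*C) + 17/6 = (C² + C²) + 17/6 = 2*C² + 17/6 = 17/6 + 2*C²)
(24*(-3*B(T(-2), 2) + 3))*V(-6) = (24*(-3*(2 + (⅑)*2) + 3))*(17/6 + 2*(-6)²) = (24*(-3*(2 + 2/9) + 3))*(17/6 + 2*36) = (24*(-3*20/9 + 3))*(17/6 + 72) = (24*(-20/3 + 3))*(449/6) = (24*(-11/3))*(449/6) = -88*449/6 = -19756/3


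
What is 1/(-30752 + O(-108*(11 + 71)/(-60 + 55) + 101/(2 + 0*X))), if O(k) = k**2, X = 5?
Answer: 100/328783889 ≈ 3.0415e-7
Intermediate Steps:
1/(-30752 + O(-108*(11 + 71)/(-60 + 55) + 101/(2 + 0*X))) = 1/(-30752 + (-108*(11 + 71)/(-60 + 55) + 101/(2 + 0*5))**2) = 1/(-30752 + (-108/((-5/82)) + 101/(2 + 0))**2) = 1/(-30752 + (-108/((-5*1/82)) + 101/2)**2) = 1/(-30752 + (-108/(-5/82) + 101*(1/2))**2) = 1/(-30752 + (-108*(-82/5) + 101/2)**2) = 1/(-30752 + (8856/5 + 101/2)**2) = 1/(-30752 + (18217/10)**2) = 1/(-30752 + 331859089/100) = 1/(328783889/100) = 100/328783889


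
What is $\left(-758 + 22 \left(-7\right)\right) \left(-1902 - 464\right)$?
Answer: $2157792$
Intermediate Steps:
$\left(-758 + 22 \left(-7\right)\right) \left(-1902 - 464\right) = \left(-758 - 154\right) \left(-2366\right) = \left(-912\right) \left(-2366\right) = 2157792$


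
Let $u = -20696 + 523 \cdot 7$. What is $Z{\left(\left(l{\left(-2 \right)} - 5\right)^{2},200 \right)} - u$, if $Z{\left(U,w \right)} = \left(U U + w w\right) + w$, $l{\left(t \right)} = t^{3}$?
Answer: $85796$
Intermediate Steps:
$Z{\left(U,w \right)} = w + U^{2} + w^{2}$ ($Z{\left(U,w \right)} = \left(U^{2} + w^{2}\right) + w = w + U^{2} + w^{2}$)
$u = -17035$ ($u = -20696 + 3661 = -17035$)
$Z{\left(\left(l{\left(-2 \right)} - 5\right)^{2},200 \right)} - u = \left(200 + \left(\left(\left(-2\right)^{3} - 5\right)^{2}\right)^{2} + 200^{2}\right) - -17035 = \left(200 + \left(\left(-8 - 5\right)^{2}\right)^{2} + 40000\right) + 17035 = \left(200 + \left(\left(-13\right)^{2}\right)^{2} + 40000\right) + 17035 = \left(200 + 169^{2} + 40000\right) + 17035 = \left(200 + 28561 + 40000\right) + 17035 = 68761 + 17035 = 85796$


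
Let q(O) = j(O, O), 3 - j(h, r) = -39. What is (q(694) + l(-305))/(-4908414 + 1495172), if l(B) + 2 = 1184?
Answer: -612/1706621 ≈ -0.00035860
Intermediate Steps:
j(h, r) = 42 (j(h, r) = 3 - 1*(-39) = 3 + 39 = 42)
q(O) = 42
l(B) = 1182 (l(B) = -2 + 1184 = 1182)
(q(694) + l(-305))/(-4908414 + 1495172) = (42 + 1182)/(-4908414 + 1495172) = 1224/(-3413242) = 1224*(-1/3413242) = -612/1706621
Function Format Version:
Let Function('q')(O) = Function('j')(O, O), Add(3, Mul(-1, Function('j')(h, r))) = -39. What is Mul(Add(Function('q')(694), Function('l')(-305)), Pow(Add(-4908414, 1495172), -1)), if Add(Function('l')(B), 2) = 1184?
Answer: Rational(-612, 1706621) ≈ -0.00035860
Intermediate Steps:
Function('j')(h, r) = 42 (Function('j')(h, r) = Add(3, Mul(-1, -39)) = Add(3, 39) = 42)
Function('q')(O) = 42
Function('l')(B) = 1182 (Function('l')(B) = Add(-2, 1184) = 1182)
Mul(Add(Function('q')(694), Function('l')(-305)), Pow(Add(-4908414, 1495172), -1)) = Mul(Add(42, 1182), Pow(Add(-4908414, 1495172), -1)) = Mul(1224, Pow(-3413242, -1)) = Mul(1224, Rational(-1, 3413242)) = Rational(-612, 1706621)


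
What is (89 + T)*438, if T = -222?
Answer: -58254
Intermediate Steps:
(89 + T)*438 = (89 - 222)*438 = -133*438 = -58254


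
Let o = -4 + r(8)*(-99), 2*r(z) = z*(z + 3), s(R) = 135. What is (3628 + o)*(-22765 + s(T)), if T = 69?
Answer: 16565160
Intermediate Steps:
r(z) = z*(3 + z)/2 (r(z) = (z*(z + 3))/2 = (z*(3 + z))/2 = z*(3 + z)/2)
o = -4360 (o = -4 + ((½)*8*(3 + 8))*(-99) = -4 + ((½)*8*11)*(-99) = -4 + 44*(-99) = -4 - 4356 = -4360)
(3628 + o)*(-22765 + s(T)) = (3628 - 4360)*(-22765 + 135) = -732*(-22630) = 16565160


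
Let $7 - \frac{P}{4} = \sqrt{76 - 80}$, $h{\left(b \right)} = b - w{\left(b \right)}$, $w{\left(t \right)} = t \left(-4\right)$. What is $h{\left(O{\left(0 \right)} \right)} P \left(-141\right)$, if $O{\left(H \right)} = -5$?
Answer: $98700 - 28200 i \approx 98700.0 - 28200.0 i$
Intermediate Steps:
$w{\left(t \right)} = - 4 t$
$h{\left(b \right)} = 5 b$ ($h{\left(b \right)} = b - - 4 b = b + 4 b = 5 b$)
$P = 28 - 8 i$ ($P = 28 - 4 \sqrt{76 - 80} = 28 - 4 \sqrt{-4} = 28 - 4 \cdot 2 i = 28 - 8 i \approx 28.0 - 8.0 i$)
$h{\left(O{\left(0 \right)} \right)} P \left(-141\right) = 5 \left(-5\right) \left(28 - 8 i\right) \left(-141\right) = - 25 \left(28 - 8 i\right) \left(-141\right) = \left(-700 + 200 i\right) \left(-141\right) = 98700 - 28200 i$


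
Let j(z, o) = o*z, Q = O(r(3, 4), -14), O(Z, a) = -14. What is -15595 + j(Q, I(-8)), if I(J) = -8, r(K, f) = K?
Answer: -15483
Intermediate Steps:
Q = -14
-15595 + j(Q, I(-8)) = -15595 - 8*(-14) = -15595 + 112 = -15483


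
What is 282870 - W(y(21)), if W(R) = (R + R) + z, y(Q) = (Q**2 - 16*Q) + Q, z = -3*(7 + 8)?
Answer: 282663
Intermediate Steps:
z = -45 (z = -3*15 = -45)
y(Q) = Q**2 - 15*Q
W(R) = -45 + 2*R (W(R) = (R + R) - 45 = 2*R - 45 = -45 + 2*R)
282870 - W(y(21)) = 282870 - (-45 + 2*(21*(-15 + 21))) = 282870 - (-45 + 2*(21*6)) = 282870 - (-45 + 2*126) = 282870 - (-45 + 252) = 282870 - 1*207 = 282870 - 207 = 282663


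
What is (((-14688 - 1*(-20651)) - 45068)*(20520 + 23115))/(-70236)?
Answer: 189594075/7804 ≈ 24294.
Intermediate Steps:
(((-14688 - 1*(-20651)) - 45068)*(20520 + 23115))/(-70236) = (((-14688 + 20651) - 45068)*43635)*(-1/70236) = ((5963 - 45068)*43635)*(-1/70236) = -39105*43635*(-1/70236) = -1706346675*(-1/70236) = 189594075/7804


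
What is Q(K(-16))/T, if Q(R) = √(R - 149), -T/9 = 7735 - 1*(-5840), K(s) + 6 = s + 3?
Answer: -2*I*√42/122175 ≈ -0.00010609*I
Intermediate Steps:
K(s) = -3 + s (K(s) = -6 + (s + 3) = -6 + (3 + s) = -3 + s)
T = -122175 (T = -9*(7735 - 1*(-5840)) = -9*(7735 + 5840) = -9*13575 = -122175)
Q(R) = √(-149 + R)
Q(K(-16))/T = √(-149 + (-3 - 16))/(-122175) = √(-149 - 19)*(-1/122175) = √(-168)*(-1/122175) = (2*I*√42)*(-1/122175) = -2*I*√42/122175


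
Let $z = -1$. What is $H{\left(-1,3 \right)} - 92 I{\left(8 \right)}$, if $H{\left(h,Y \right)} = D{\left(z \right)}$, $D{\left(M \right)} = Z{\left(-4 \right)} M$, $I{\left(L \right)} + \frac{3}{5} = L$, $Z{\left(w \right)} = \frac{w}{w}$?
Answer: $- \frac{3409}{5} \approx -681.8$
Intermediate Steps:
$Z{\left(w \right)} = 1$
$I{\left(L \right)} = - \frac{3}{5} + L$
$D{\left(M \right)} = M$ ($D{\left(M \right)} = 1 M = M$)
$H{\left(h,Y \right)} = -1$
$H{\left(-1,3 \right)} - 92 I{\left(8 \right)} = -1 - 92 \left(- \frac{3}{5} + 8\right) = -1 - \frac{3404}{5} = - \frac{3409}{5}$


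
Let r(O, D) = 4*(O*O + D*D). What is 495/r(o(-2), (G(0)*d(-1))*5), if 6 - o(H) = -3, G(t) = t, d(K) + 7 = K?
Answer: 55/36 ≈ 1.5278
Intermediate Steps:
d(K) = -7 + K
o(H) = 9 (o(H) = 6 - 1*(-3) = 6 + 3 = 9)
r(O, D) = 4*D**2 + 4*O**2 (r(O, D) = 4*(O**2 + D**2) = 4*(D**2 + O**2) = 4*D**2 + 4*O**2)
495/r(o(-2), (G(0)*d(-1))*5) = 495/(4*((0*(-7 - 1))*5)**2 + 4*9**2) = 495/(4*((0*(-8))*5)**2 + 4*81) = 495/(4*(0*5)**2 + 324) = 495/(4*0**2 + 324) = 495/(4*0 + 324) = 495/(0 + 324) = 495/324 = 495*(1/324) = 55/36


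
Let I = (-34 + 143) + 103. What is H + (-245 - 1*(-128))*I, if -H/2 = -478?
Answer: -23848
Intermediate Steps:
H = 956 (H = -2*(-478) = 956)
I = 212 (I = 109 + 103 = 212)
H + (-245 - 1*(-128))*I = 956 + (-245 - 1*(-128))*212 = 956 + (-245 + 128)*212 = 956 - 117*212 = 956 - 24804 = -23848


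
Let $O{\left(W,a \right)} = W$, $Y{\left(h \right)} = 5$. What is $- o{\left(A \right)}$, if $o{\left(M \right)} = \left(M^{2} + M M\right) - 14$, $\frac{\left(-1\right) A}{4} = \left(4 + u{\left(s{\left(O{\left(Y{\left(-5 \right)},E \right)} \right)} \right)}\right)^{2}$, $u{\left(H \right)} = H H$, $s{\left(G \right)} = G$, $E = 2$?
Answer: $-22632978$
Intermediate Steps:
$u{\left(H \right)} = H^{2}$
$A = -3364$ ($A = - 4 \left(4 + 5^{2}\right)^{2} = - 4 \left(4 + 25\right)^{2} = - 4 \cdot 29^{2} = \left(-4\right) 841 = -3364$)
$o{\left(M \right)} = -14 + 2 M^{2}$ ($o{\left(M \right)} = \left(M^{2} + M^{2}\right) - 14 = 2 M^{2} - 14 = -14 + 2 M^{2}$)
$- o{\left(A \right)} = - (-14 + 2 \left(-3364\right)^{2}) = - (-14 + 2 \cdot 11316496) = - (-14 + 22632992) = \left(-1\right) 22632978 = -22632978$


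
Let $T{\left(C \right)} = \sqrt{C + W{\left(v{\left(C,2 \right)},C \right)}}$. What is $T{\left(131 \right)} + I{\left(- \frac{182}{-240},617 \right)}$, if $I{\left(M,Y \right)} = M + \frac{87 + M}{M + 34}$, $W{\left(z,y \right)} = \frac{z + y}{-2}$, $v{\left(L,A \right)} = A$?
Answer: $\frac{1643281}{500520} + \frac{\sqrt{258}}{2} \approx 11.314$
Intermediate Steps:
$W{\left(z,y \right)} = - \frac{y}{2} - \frac{z}{2}$ ($W{\left(z,y \right)} = \left(y + z\right) \left(- \frac{1}{2}\right) = - \frac{y}{2} - \frac{z}{2}$)
$I{\left(M,Y \right)} = M + \frac{87 + M}{34 + M}$
$T{\left(C \right)} = \sqrt{-1 + \frac{C}{2}}$ ($T{\left(C \right)} = \sqrt{C - \left(1 + \frac{C}{2}\right)} = \sqrt{-1 + \frac{C}{2}}$)
$T{\left(131 \right)} + I{\left(- \frac{182}{-240},617 \right)} = \frac{\sqrt{-4 + 2 \cdot 131}}{2} + \frac{87 + \left(- \frac{182}{-240}\right)^{2} + 35 \left(- \frac{182}{-240}\right)}{34 - \frac{182}{-240}} = \frac{\sqrt{-4 + 262}}{2} + \frac{87 + \left(\left(-182\right) \left(- \frac{1}{240}\right)\right)^{2} + 35 \left(\left(-182\right) \left(- \frac{1}{240}\right)\right)}{34 - - \frac{91}{120}} = \frac{\sqrt{258}}{2} + \frac{87 + \left(\frac{91}{120}\right)^{2} + 35 \cdot \frac{91}{120}}{34 + \frac{91}{120}} = \frac{\sqrt{258}}{2} + \frac{87 + \frac{8281}{14400} + \frac{637}{24}}{\frac{4171}{120}} = \frac{\sqrt{258}}{2} + \frac{120}{4171} \cdot \frac{1643281}{14400} = \frac{\sqrt{258}}{2} + \frac{1643281}{500520} = \frac{1643281}{500520} + \frac{\sqrt{258}}{2}$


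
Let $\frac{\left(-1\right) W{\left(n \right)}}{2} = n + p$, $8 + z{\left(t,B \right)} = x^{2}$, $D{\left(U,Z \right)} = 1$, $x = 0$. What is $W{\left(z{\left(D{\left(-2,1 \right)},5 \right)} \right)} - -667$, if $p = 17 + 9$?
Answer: $631$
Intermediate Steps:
$p = 26$
$z{\left(t,B \right)} = -8$ ($z{\left(t,B \right)} = -8 + 0^{2} = -8 + 0 = -8$)
$W{\left(n \right)} = -52 - 2 n$ ($W{\left(n \right)} = - 2 \left(n + 26\right) = - 2 \left(26 + n\right) = -52 - 2 n$)
$W{\left(z{\left(D{\left(-2,1 \right)},5 \right)} \right)} - -667 = \left(-52 - -16\right) - -667 = \left(-52 + 16\right) + 667 = -36 + 667 = 631$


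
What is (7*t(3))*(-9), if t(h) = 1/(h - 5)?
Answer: 63/2 ≈ 31.500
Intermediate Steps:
t(h) = 1/(-5 + h)
(7*t(3))*(-9) = (7/(-5 + 3))*(-9) = (7/(-2))*(-9) = (7*(-½))*(-9) = -7/2*(-9) = 63/2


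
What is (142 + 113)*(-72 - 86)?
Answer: -40290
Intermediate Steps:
(142 + 113)*(-72 - 86) = 255*(-158) = -40290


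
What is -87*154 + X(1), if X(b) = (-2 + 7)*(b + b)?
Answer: -13388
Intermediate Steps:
X(b) = 10*b (X(b) = 5*(2*b) = 10*b)
-87*154 + X(1) = -87*154 + 10*1 = -13398 + 10 = -13388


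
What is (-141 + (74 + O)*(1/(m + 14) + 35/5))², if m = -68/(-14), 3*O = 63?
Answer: 4876647889/17424 ≈ 2.7988e+5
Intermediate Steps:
O = 21 (O = (⅓)*63 = 21)
m = 34/7 (m = -68*(-1/14) = 34/7 ≈ 4.8571)
(-141 + (74 + O)*(1/(m + 14) + 35/5))² = (-141 + (74 + 21)*(1/(34/7 + 14) + 35/5))² = (-141 + 95*(1/(132/7) + 35*(⅕)))² = (-141 + 95*(7/132 + 7))² = (-141 + 95*(931/132))² = (-141 + 88445/132)² = (69833/132)² = 4876647889/17424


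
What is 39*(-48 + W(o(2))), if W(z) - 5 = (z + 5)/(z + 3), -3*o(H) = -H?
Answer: -17784/11 ≈ -1616.7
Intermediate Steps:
o(H) = H/3 (o(H) = -(-1)*H/3 = H/3)
W(z) = 5 + (5 + z)/(3 + z) (W(z) = 5 + (z + 5)/(z + 3) = 5 + (5 + z)/(3 + z))
39*(-48 + W(o(2))) = 39*(-48 + 2*(10 + 3*((⅓)*2))/(3 + (⅓)*2)) = 39*(-48 + 2*(10 + 3*(⅔))/(3 + ⅔)) = 39*(-48 + 2*(10 + 2)/(11/3)) = 39*(-48 + 2*(3/11)*12) = 39*(-48 + 72/11) = 39*(-456/11) = -17784/11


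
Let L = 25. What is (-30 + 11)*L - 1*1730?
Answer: -2205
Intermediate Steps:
(-30 + 11)*L - 1*1730 = (-30 + 11)*25 - 1*1730 = -19*25 - 1730 = -475 - 1730 = -2205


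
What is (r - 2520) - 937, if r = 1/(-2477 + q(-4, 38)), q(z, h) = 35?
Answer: -8441995/2442 ≈ -3457.0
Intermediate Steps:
r = -1/2442 (r = 1/(-2477 + 35) = 1/(-2442) = -1/2442 ≈ -0.00040950)
(r - 2520) - 937 = (-1/2442 - 2520) - 937 = -6153841/2442 - 937 = -8441995/2442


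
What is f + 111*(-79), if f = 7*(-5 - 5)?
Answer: -8839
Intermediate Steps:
f = -70 (f = 7*(-10) = -70)
f + 111*(-79) = -70 + 111*(-79) = -70 - 8769 = -8839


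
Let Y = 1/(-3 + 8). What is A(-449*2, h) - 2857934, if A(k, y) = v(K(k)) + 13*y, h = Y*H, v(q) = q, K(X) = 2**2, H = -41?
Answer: -14290183/5 ≈ -2.8580e+6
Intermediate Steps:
K(X) = 4
Y = 1/5 ≈ 0.20000
h = -41/5 (h = (1/5)*(-41) = -41/5 ≈ -8.2000)
A(k, y) = 4 + 13*y
A(-449*2, h) - 2857934 = (4 + 13*(-41/5)) - 2857934 = (4 - 533/5) - 2857934 = -513/5 - 2857934 = -14290183/5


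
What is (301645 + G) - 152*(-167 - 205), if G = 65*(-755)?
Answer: 309114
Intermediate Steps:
G = -49075
(301645 + G) - 152*(-167 - 205) = (301645 - 49075) - 152*(-167 - 205) = 252570 - 152*(-372) = 252570 + 56544 = 309114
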